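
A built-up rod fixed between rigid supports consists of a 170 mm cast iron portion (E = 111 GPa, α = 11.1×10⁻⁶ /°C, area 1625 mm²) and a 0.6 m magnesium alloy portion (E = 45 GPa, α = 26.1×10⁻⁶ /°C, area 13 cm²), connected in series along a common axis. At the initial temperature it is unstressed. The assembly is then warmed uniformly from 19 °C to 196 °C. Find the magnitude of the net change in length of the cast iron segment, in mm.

If the supports were absent, the total length change would be Σ αᵢΔT Lᵢ = 11.1×10⁻⁶×177×170 + 26.1×10⁻⁶×177×600 = 3.106 mm.
The rigid supports impose zero overall length change; the single axial force P common to all segments must satisfy P Σ Lᵢ/(AᵢEᵢ) = δ_free.
Σ Lᵢ/(AᵢEᵢ) = 170/(1625×111×10³) + 600/(1300×45×10³) = 1.12×10⁻⁵ mm/N.
P = 3.106 / 1.12×10⁻⁵ = 277300 N = 277.3 kN, compressive.
For the cast iron segment, free thermal change = 11.1×10⁻⁶×177×170 = 0.334 mm and elastic change from P = 277300×170/(1625×111×10³) = 0.2614 mm; these oppose, so the net change is 0.0726 mm (segment lengthens).

|ΔL| ≈ 0.0726 mm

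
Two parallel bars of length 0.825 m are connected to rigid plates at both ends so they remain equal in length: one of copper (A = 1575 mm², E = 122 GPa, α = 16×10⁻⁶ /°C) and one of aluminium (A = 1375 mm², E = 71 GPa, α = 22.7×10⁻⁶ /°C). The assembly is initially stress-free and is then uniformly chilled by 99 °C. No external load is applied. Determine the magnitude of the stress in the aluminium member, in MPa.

σ ≈ 31.2 MPa (tensile)

Both members must finish at the same length. With the larger α, the aluminium tends to over-contract; the plates restrain it, putting the aluminium in tension and the copper in compression. With no external load the two internal forces are equal and opposite, magnitude P.
Equating the net (thermal + elastic) strains gives |α₁ − α₂|·ΔT = P·[1/(A₁E₁) + 1/(A₂E₂)].
|α₁ − α₂|·ΔT = 6.7×10⁻⁶ × 99 = 0.0006633.
1/(A₁E₁) + 1/(A₂E₂) = 1/(1575×122×10³) + 1/(1375×71×10³) = 1.545×10⁻⁸ N⁻¹.
P = 0.0006633 / 1.545×10⁻⁸ = 42940 N = 42.94 kN.
σ_{aluminium} = P/A₂ = 42940/1375 = 31.23 MPa, tensile.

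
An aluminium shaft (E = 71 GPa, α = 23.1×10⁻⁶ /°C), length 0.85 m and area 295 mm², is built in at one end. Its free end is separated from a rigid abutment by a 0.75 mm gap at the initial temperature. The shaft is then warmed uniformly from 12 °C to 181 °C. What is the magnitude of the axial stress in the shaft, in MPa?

σ ≈ 215 MPa (compressive)

If the wall were absent the shaft would grow by αΔT L = 23.1×10⁻⁶ × 169 × 850 = 3.318 mm.
This exceeds the 0.75 mm gap, so the wall pushes back. The portion of expansion that must be recovered elastically is δ_free − gap = 3.318 − 0.75 = 2.568 mm.
So σ = E(δ_free − g)/L = 71×10³ × 2.568/850 = 214.5 MPa.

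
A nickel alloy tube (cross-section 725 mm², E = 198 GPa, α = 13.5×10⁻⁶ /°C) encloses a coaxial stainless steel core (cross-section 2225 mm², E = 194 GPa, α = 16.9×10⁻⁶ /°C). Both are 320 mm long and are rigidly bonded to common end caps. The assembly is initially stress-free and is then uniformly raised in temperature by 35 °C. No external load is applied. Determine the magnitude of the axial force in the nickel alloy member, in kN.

P ≈ 12.8 kN (tensile in the nickel alloy)

The stainless steel has the larger α, so on heating it would change length more than the nickel alloy if both were free. The rigid plates force a common final length, so the stainless steel is put into compression and the nickel alloy into tension, with equal and opposite forces P (no external load).
Setting the final lengths equal and cancelling L: (α₁ − α₂)ΔT = P/(A₁E₁) + P/(A₂E₂).
|α₁ − α₂|·ΔT = 3.4×10⁻⁶ × 35 = 0.000119.
1/(A₁E₁) + 1/(A₂E₂) = 1/(725×198×10³) + 1/(2225×194×10³) = 9.283×10⁻⁹ N⁻¹.
So P = 0.000119 / 9.283×10⁻⁹ = 12.82 kN.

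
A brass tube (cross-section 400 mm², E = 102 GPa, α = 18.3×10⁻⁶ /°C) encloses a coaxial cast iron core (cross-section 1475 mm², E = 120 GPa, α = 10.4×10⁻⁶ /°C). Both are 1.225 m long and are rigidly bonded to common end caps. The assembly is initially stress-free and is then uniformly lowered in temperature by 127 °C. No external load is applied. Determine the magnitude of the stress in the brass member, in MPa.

The brass has the larger α, so on cooling it would change length more than the cast iron if both were free. The rigid plates force a common final length, so the brass is put into tension and the cast iron into compression, with equal and opposite forces P (no external load).
Compatibility of the two members (thermal + elastic change equal): (α₁ − α₂)ΔT = P·[1/(A₁E₁) + 1/(A₂E₂)].
|α₁ − α₂|·ΔT = 7.9×10⁻⁶ × 127 = 0.001003.
1/(A₁E₁) + 1/(A₂E₂) = 1/(400×102×10³) + 1/(1475×120×10³) = 3.016×10⁻⁸ N⁻¹.
So P = 0.001003 / 3.016×10⁻⁸ = 33.27 kN.
σ_{brass} = P/A₁ = 33270/400 = 83.17 MPa, tensile.

σ ≈ 83.2 MPa (tensile)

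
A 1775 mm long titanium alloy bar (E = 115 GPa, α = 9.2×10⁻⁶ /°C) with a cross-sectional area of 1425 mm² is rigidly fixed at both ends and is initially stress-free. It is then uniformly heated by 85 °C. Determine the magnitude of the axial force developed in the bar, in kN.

P ≈ 128 kN (compressive)

With zero net strain, σ = E·αΔT = 115 GPa × 9.2×10⁻⁶ × 85 = 89.93 MPa.
P = AEαΔT = 1425 × 115×10³ × 9.2×10⁻⁶ × 85 = 128.2 kN (compressive).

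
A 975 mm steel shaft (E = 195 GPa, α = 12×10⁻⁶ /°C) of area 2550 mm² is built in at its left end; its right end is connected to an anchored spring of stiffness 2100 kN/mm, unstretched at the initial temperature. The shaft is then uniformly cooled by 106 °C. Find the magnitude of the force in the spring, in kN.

If the spring were absent the shaft would shorten by αΔT L = 12×10⁻⁶ × 106 × 975 = 1.24 mm.
Let P be the tensile force in the spring. The shaft extends elastically by PL/(AE) and the spring stretches by P/k; together these equal δ_free.
So P = δ_free / [L/(AE) + 1/k] = 1.24 / [ 975/(2550×195×10³) + 1/(2100×10³) ].
P = 1.24 / 2.437×10⁻⁶ = 508900 N.

P ≈ 509 kN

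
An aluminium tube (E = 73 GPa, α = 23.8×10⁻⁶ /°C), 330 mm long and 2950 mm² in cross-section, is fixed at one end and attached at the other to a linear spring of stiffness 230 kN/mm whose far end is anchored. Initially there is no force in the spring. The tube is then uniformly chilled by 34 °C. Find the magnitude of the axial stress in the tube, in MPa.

σ ≈ 15.4 MPa (tensile)

The unrestrained thermal change is αΔT L = 23.8×10⁻⁶ × 34 × 330 = 0.267 mm.
Let P be the tensile force in the spring. The tube extends elastically by PL/(AE) and the spring stretches by P/k; together these equal δ_free.
So P = δ_free / [L/(AE) + 1/k] = 0.267 / [ 330/(2950×73×10³) + 1/(230×10³) ].
P = 0.267 / 5.88×10⁻⁶ = 45410 N.
σ = P/A = 45410/2950 = 15.39 MPa.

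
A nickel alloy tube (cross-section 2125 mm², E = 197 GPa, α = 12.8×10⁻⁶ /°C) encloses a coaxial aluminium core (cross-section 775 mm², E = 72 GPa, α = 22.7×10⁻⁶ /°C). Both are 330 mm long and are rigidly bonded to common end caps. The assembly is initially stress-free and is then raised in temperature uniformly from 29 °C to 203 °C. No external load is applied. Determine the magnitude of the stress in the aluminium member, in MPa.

σ ≈ 109 MPa (compressive)

The aluminium has the larger α, so on heating it would change length more than the nickel alloy if both were free. The rigid plates force a common final length, so the aluminium is put into compression and the nickel alloy into tension, with equal and opposite forces P (no external load).
Setting the final lengths equal and cancelling L: (α₁ − α₂)ΔT = P/(A₁E₁) + P/(A₂E₂).
|α₁ − α₂|·ΔT = 9.9×10⁻⁶ × 174 = 0.001723.
1/(A₁E₁) + 1/(A₂E₂) = 1/(2125×197×10³) + 1/(775×72×10³) = 2.031×10⁻⁸ N⁻¹.
P = 0.001723 / 2.031×10⁻⁸ = 84820 N = 84.82 kN.
σ_{aluminium} = P/A₂ = 84820/775 = 109.4 MPa, compressive.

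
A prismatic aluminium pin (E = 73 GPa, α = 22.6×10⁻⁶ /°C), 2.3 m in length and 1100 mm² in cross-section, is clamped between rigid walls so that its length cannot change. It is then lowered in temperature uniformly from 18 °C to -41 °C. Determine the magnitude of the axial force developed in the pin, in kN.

P ≈ 107 kN (tensile)

Full restraint means ε = 0, so the stress is σ = EαΔT = 73×10³ × 22.6×10⁻⁶ × 59 = 97.34 MPa.
Then P = σA = 97.34 × 1100 mm² = 107.1 kN, tensile.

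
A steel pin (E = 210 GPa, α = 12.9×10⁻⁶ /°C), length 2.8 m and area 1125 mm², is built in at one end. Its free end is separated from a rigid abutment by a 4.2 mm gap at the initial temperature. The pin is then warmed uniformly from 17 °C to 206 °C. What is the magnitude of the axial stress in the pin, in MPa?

σ ≈ 197 MPa (compressive)

Unrestrained expansion: δ_free = αΔT L = 12.9×10⁻⁶ × 189 × 2800 = 6.827 mm.
After closing the 4.2 mm clearance, 6.827 − 4.2 = 2.627 mm of expansion remains to be suppressed by the wall.
So σ = E(δ_free − g)/L = 210×10³ × 2.627/2800 = 197 MPa.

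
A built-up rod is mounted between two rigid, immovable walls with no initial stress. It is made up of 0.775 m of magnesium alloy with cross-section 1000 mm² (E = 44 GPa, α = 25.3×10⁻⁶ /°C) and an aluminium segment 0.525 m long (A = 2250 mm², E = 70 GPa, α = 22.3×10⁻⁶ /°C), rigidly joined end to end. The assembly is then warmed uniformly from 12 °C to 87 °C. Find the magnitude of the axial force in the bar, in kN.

P ≈ 112 kN (compressive)

If the supports were absent, the total length change would be Σ αᵢΔT Lᵢ = 25.3×10⁻⁶×75×775 + 22.3×10⁻⁶×75×525 = 2.349 mm.
The walls prevent any net length change, so an axial force P (same in every segment) develops. Compatibility: P · Σ Lᵢ/(AᵢEᵢ) = δ_free.
Σ Lᵢ/(AᵢEᵢ) = 775/(1000×44×10³) + 525/(2250×70×10³) = 2.095×10⁻⁵ mm/N.
P = 2.349 / 2.095×10⁻⁵ = 112100 N = 112.1 kN, compressive.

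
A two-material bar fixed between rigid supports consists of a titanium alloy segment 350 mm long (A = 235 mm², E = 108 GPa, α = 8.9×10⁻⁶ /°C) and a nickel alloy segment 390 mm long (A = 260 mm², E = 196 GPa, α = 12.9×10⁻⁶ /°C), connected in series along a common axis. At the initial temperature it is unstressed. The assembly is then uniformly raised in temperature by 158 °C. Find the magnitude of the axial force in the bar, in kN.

If the supports were absent, the total length change would be Σ αᵢΔT Lᵢ = 8.9×10⁻⁶×158×350 + 12.9×10⁻⁶×158×390 = 1.287 mm.
The walls prevent any net length change, so an axial force P (same in every segment) develops. Compatibility: P · Σ Lᵢ/(AᵢEᵢ) = δ_free.
Σ Lᵢ/(AᵢEᵢ) = 350/(235×108×10³) + 390/(260×196×10³) = 2.144×10⁻⁵ mm/N.
So P = 1.287 / 2.144×10⁻⁵ = 60.02 kN, compressive.

P ≈ 60 kN (compressive)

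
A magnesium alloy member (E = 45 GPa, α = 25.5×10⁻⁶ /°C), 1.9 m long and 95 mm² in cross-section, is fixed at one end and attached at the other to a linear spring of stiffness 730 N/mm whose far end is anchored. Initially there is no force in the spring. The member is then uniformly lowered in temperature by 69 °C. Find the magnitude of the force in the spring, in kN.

The unrestrained thermal change is αΔT L = 25.5×10⁻⁶ × 69 × 1900 = 3.343 mm.
Let P be the tensile force in the spring. The member extends elastically by PL/(AE) and the spring stretches by P/k; together these equal δ_free.
So P = δ_free / [L/(AE) + 1/k] = 3.343 / [ 1900/(95×45×10³) + 1/(730) ].
P = 3.343 / 0.001814 = 1843 N.

P ≈ 1.84 kN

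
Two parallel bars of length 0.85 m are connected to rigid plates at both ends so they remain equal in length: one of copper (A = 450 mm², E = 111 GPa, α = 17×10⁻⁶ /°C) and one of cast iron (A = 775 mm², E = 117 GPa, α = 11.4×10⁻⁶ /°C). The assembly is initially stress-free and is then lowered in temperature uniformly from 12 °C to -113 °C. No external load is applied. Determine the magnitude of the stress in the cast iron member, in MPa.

Equilibrium of a rigid end plate with no external load gives equal and opposite internal forces ±P in the two members. Since α_{copper} > α_{cast iron}, cooling drives the copper into tension and the cast iron into compression.
Equating the net (thermal + elastic) strains gives |α₁ − α₂|·ΔT = P·[1/(A₁E₁) + 1/(A₂E₂)].
|α₁ − α₂|·ΔT = 5.6×10⁻⁶ × 125 = 0.0007.
1/(A₁E₁) + 1/(A₂E₂) = 1/(450×111×10³) + 1/(775×117×10³) = 3.105×10⁻⁸ N⁻¹.
So P = 0.0007 / 3.105×10⁻⁸ = 22.55 kN.
σ_{cast iron} = P/A₂ = 22550/775 = 29.09 MPa, compressive.

σ ≈ 29.1 MPa (compressive)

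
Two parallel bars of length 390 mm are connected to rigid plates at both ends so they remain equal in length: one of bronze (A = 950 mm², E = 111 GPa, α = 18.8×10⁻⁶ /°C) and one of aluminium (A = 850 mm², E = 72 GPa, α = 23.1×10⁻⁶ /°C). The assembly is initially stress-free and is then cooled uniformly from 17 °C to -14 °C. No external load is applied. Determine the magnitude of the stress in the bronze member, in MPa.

σ ≈ 5.43 MPa (compressive)

The aluminium has the larger α, so on cooling it would change length more than the bronze if both were free. The rigid plates force a common final length, so the aluminium is put into tension and the bronze into compression, with equal and opposite forces P (no external load).
Equating the net (thermal + elastic) strains gives |α₁ − α₂|·ΔT = P·[1/(A₁E₁) + 1/(A₂E₂)].
|α₁ − α₂|·ΔT = 4.3×10⁻⁶ × 31 = 0.0001333.
1/(A₁E₁) + 1/(A₂E₂) = 1/(950×111×10³) + 1/(850×72×10³) = 2.582×10⁻⁸ N⁻¹.
P = 0.0001333 / 2.582×10⁻⁸ = 5162 N = 5.162 kN.
σ_{bronze} = P/A₁ = 5162/950 = 5.434 MPa, compressive.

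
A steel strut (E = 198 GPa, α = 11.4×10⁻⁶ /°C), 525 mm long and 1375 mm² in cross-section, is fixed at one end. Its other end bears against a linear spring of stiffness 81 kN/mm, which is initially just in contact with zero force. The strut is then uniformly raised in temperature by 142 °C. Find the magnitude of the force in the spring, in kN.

Free thermal expansion: δ_free = αΔT L = 11.4×10⁻⁶ × 142 × 525 = 0.8499 mm.
With a force P in the spring, the elastic change of the strut is PL/(AE) and that of the spring is P/k; compatibility requires their sum to equal δ_free.
P [ L/(AE) + 1/k ] = δ_free → P [ 525/(1375×198×10³) + 1/(81×10³) ] = 0.8499.
P = 0.8499 / 1.427×10⁻⁵ = 59540 N.

P ≈ 59.5 kN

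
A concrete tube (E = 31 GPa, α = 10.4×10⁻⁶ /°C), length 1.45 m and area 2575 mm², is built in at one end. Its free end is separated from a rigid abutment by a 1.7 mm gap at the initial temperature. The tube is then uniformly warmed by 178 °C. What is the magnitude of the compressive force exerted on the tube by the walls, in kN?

P ≈ 54.2 kN

If the wall were absent the tube would grow by αΔT L = 10.4×10⁻⁶ × 178 × 1450 = 2.684 mm.
After closing the 1.7 mm clearance, 2.684 − 1.7 = 0.9842 mm of expansion remains to be suppressed by the wall.
So σ = E(δ_free − g)/L = 31×10³ × 0.9842/1450 = 21.04 MPa.
P = σA = 21.04 × 2575 = 54.18 kN.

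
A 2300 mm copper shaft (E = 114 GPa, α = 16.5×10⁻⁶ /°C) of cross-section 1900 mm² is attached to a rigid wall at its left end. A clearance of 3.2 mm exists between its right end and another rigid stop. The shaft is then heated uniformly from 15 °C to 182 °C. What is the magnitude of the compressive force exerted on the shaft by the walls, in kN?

If the wall were absent the shaft would grow by αΔT L = 16.5×10⁻⁶ × 167 × 2300 = 6.338 mm.
The gap closes (δ_free > 3.2 mm) and the wall then resists a further 6.338 − 3.2 = 3.138 mm of expansion.
So σ = E(δ_free − g)/L = 114×10³ × 3.138/2300 = 155.5 MPa.
Force on the wall = σA = 155.5 × 1900 mm² = 295.5 kN.

P ≈ 295 kN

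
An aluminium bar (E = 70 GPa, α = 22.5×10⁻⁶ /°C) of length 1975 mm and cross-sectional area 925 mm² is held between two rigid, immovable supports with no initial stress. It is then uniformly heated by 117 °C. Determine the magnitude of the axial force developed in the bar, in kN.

Full restraint means ε = 0, so the stress is σ = EαΔT = 70×10³ × 22.5×10⁻⁶ × 117 = 184.3 MPa.
Axial force P = σA = 184.3 × 925 = 170500 N = 170.5 kN, compressive.

P ≈ 170 kN (compressive)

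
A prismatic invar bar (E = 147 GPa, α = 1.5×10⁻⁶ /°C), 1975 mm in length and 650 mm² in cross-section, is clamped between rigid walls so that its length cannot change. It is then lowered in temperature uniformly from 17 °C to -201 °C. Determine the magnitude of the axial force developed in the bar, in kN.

Full restraint means ε = 0, so the stress is σ = EαΔT = 147×10³ × 1.5×10⁻⁶ × 218 = 48.07 MPa.
P = AEαΔT = 650 × 147×10³ × 1.5×10⁻⁶ × 218 = 31.24 kN (tensile).

P ≈ 31.2 kN (tensile)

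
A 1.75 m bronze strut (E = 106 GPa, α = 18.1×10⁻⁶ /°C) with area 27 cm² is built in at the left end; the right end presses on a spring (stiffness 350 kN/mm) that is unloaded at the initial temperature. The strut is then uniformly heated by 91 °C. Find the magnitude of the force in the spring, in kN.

Free thermal expansion: δ_free = αΔT L = 18.1×10⁻⁶ × 91 × 1750 = 2.882 mm.
Let P be the compressive force at the spring. The strut shortens elastically by PL/(AE) and the spring compresses by P/k; together these equal δ_free.
So P = δ_free / [L/(AE) + 1/k] = 2.882 / [ 1750/(2700×106×10³) + 1/(350×10³) ].
P = 2.882 / 8.972×10⁻⁶ = 321300 N.

P ≈ 321 kN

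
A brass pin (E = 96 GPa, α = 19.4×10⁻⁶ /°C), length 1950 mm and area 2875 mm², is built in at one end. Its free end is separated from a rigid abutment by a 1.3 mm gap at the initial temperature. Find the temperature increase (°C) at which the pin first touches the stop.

The gap closes when αΔT L = 1.3 mm, since the pin is still unstressed at that instant.
ΔT = 1.3 / (19.4×10⁻⁶ × 1950) = 34.36 °C.

ΔT ≈ 34.4 °C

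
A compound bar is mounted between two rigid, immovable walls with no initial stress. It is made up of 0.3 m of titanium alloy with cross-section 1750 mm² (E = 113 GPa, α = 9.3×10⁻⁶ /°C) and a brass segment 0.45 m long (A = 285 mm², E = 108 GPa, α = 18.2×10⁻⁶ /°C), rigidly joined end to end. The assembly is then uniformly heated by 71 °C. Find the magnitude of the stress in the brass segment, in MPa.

σ ≈ 170 MPa (compressive)

Free thermal expansion of the whole bar: Σ αᵢΔT Lᵢ = 9.3×10⁻⁶×71×300 + 18.2×10⁻⁶×71×450 = 0.7796 mm.
The rigid supports impose zero overall length change; the single axial force P common to all segments must satisfy P Σ Lᵢ/(AᵢEᵢ) = δ_free.
Σ Lᵢ/(AᵢEᵢ) = 300/(1750×113×10³) + 450/(285×108×10³) = 1.614×10⁻⁵ mm/N.
Hence P = δ_free / Σ(L/AE) = 0.7796/1.614×10⁻⁵ = 48.31 kN (compressive).
σ_{brass} = P / A = 48310 / 285 = 169.5 MPa.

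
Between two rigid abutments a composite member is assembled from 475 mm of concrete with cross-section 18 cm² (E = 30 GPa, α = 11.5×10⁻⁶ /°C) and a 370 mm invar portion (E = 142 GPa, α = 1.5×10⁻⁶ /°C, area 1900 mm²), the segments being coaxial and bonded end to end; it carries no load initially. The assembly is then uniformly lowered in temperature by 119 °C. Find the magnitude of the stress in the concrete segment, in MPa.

σ ≈ 39.1 MPa (tensile)

Free thermal contraction of the whole bar: Σ αᵢΔT Lᵢ = 11.5×10⁻⁶×119×475 + 1.5×10⁻⁶×119×370 = 0.7161 mm.
The rigid supports impose zero overall length change; the single axial force P common to all segments must satisfy P Σ Lᵢ/(AᵢEᵢ) = δ_free.
The series flexibility is Σ Lᵢ/(AᵢEᵢ) = 475/(1800×30×10³) + 370/(1900×142×10³) = 1.017×10⁻⁵ mm/N.
So P = 0.7161 / 1.017×10⁻⁵ = 70.43 kN, tensile.
σ_{concrete} = P / A = 70430 / 1800 = 39.13 MPa.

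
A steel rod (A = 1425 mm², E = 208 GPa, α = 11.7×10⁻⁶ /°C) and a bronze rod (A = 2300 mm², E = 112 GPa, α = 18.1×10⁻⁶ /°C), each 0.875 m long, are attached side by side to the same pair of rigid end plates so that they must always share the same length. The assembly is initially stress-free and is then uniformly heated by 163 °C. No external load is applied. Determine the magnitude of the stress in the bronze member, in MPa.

σ ≈ 62.5 MPa (compressive)

Both members must finish at the same length. With the larger α, the bronze tends to over-expand; the plates restrain it, putting the bronze in compression and the steel in tension. With no external load the two internal forces are equal and opposite, magnitude P.
Equating the net (thermal + elastic) strains gives |α₁ − α₂|·ΔT = P·[1/(A₁E₁) + 1/(A₂E₂)].
|α₁ − α₂|·ΔT = 6.4×10⁻⁶ × 163 = 0.001043.
1/(A₁E₁) + 1/(A₂E₂) = 1/(1425×208×10³) + 1/(2300×112×10³) = 7.256×10⁻⁹ N⁻¹.
P = 0.001043 / 7.256×10⁻⁹ = 143800 N = 143.8 kN.
σ_{bronze} = P/A₂ = 143800/2300 = 62.51 MPa, compressive.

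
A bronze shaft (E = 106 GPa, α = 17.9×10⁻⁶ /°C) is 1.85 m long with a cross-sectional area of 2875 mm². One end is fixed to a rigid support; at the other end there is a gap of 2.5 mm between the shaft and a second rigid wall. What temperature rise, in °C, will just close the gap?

Contact occurs when the free expansion equals the gap: αΔT L = 2.5 mm.
So ΔT = g/(αL) = 2.5/(17.9×10⁻⁶ × 1850) = 75.49 °C.

ΔT ≈ 75.5 °C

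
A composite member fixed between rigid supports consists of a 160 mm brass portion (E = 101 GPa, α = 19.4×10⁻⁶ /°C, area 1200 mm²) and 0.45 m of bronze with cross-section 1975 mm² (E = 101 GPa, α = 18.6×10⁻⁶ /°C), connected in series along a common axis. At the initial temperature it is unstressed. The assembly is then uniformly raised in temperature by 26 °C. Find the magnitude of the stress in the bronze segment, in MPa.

σ ≈ 42.2 MPa (compressive)

If the supports were absent, the total length change would be Σ αᵢΔT Lᵢ = 19.4×10⁻⁶×26×160 + 18.6×10⁻⁶×26×450 = 0.2983 mm.
The rigid supports impose zero overall length change; the single axial force P common to all segments must satisfy P Σ Lᵢ/(AᵢEᵢ) = δ_free.
Σ Lᵢ/(AᵢEᵢ) = 160/(1200×101×10³) + 450/(1975×101×10³) = 3.576×10⁻⁶ mm/N.
So P = 0.2983 / 3.576×10⁻⁶ = 83.42 kN, compressive.
σ_{bronze} = P / A = 83420 / 1975 = 42.24 MPa.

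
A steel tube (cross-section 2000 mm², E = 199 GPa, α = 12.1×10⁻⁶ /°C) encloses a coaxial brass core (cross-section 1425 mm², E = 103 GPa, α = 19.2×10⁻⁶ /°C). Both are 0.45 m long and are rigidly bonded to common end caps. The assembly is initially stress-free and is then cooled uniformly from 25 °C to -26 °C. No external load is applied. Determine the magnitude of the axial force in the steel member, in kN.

P ≈ 38.8 kN (compressive in the steel)

Both members must finish at the same length. With the larger α, the brass tends to over-contract; the plates restrain it, putting the brass in tension and the steel in compression. With no external load the two internal forces are equal and opposite, magnitude P.
Equating the net (thermal + elastic) strains gives |α₁ − α₂|·ΔT = P·[1/(A₁E₁) + 1/(A₂E₂)].
|α₁ − α₂|·ΔT = 7.1×10⁻⁶ × 51 = 0.0003621.
1/(A₁E₁) + 1/(A₂E₂) = 1/(2000×199×10³) + 1/(1425×103×10³) = 9.326×10⁻⁹ N⁻¹.
So P = 0.0003621 / 9.326×10⁻⁹ = 38.83 kN.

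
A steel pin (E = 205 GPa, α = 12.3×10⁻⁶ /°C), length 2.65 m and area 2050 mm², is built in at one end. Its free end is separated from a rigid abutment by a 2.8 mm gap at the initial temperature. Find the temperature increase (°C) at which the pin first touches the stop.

The gap closes when αΔT L = 2.8 mm, since the pin is still unstressed at that instant.
So ΔT = g/(αL) = 2.8/(12.3×10⁻⁶ × 2650) = 85.9 °C.

ΔT ≈ 85.9 °C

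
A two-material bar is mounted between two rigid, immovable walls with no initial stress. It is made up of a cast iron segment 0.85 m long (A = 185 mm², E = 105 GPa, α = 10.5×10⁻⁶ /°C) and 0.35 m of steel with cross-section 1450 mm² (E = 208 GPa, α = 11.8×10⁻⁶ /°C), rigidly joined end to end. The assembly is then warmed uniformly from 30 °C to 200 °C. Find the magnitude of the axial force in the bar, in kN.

P ≈ 49.4 kN (compressive)

Free thermal expansion of the whole bar: Σ αᵢΔT Lᵢ = 10.5×10⁻⁶×170×850 + 11.8×10⁻⁶×170×350 = 2.219 mm.
The walls prevent any net length change, so an axial force P (same in every segment) develops. Compatibility: P · Σ Lᵢ/(AᵢEᵢ) = δ_free.
Σ Lᵢ/(AᵢEᵢ) = 850/(185×105×10³) + 350/(1450×208×10³) = 4.492×10⁻⁵ mm/N.
Hence P = δ_free / Σ(L/AE) = 2.219/4.492×10⁻⁵ = 49.41 kN (compressive).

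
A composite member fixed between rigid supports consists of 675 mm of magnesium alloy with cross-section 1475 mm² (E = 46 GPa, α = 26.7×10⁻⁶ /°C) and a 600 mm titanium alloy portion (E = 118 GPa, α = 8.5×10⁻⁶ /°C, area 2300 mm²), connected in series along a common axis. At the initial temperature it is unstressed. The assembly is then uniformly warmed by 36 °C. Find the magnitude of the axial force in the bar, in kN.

P ≈ 68.5 kN (compressive)

Free thermal expansion of the whole bar: Σ αᵢΔT Lᵢ = 26.7×10⁻⁶×36×675 + 8.5×10⁻⁶×36×600 = 0.8324 mm.
The rigid supports impose zero overall length change; the single axial force P common to all segments must satisfy P Σ Lᵢ/(AᵢEᵢ) = δ_free.
The series flexibility is Σ Lᵢ/(AᵢEᵢ) = 675/(1475×46×10³) + 600/(2300×118×10³) = 1.216×10⁻⁵ mm/N.
So P = 0.8324 / 1.216×10⁻⁵ = 68.46 kN, compressive.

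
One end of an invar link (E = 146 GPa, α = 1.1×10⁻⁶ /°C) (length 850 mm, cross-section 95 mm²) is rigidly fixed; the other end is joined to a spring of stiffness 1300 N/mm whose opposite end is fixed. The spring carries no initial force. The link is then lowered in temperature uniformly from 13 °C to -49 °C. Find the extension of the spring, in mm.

If the spring were absent the link would shorten by αΔT L = 1.1×10⁻⁶ × 62 × 850 = 0.05797 mm.
Let P be the tensile force in the spring. The link extends elastically by PL/(AE) and the spring stretches by P/k; together these equal δ_free.
So P = δ_free / [L/(AE) + 1/k] = 0.05797 / [ 850/(95×146×10³) + 1/(1300) ].
P = 0.05797 / 0.0008305 = 69.8 N.
Spring extension = P/k = 69.8/(1300) = 0.05369 mm.

δ ≈ 0.0537 mm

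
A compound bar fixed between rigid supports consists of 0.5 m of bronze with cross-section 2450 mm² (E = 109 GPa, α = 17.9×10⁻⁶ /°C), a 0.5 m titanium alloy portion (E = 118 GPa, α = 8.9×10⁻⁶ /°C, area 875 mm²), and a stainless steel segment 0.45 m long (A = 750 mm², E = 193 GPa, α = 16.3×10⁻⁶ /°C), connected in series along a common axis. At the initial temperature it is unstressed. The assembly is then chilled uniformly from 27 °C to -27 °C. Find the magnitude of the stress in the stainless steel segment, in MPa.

Free thermal contraction of the whole bar: Σ αᵢΔT Lᵢ = 17.9×10⁻⁶×54×500 + 8.9×10⁻⁶×54×500 + 16.3×10⁻⁶×54×450 = 1.12 mm.
The rigid supports impose zero overall length change; the single axial force P common to all segments must satisfy P Σ Lᵢ/(AᵢEᵢ) = δ_free.
The series flexibility is Σ Lᵢ/(AᵢEᵢ) = 500/(2450×109×10³) + 500/(875×118×10³) + 450/(750×193×10³) = 9.824×10⁻⁶ mm/N.
P = 1.12 / 9.824×10⁻⁶ = 114000 N = 114 kN, tensile.
σ_{stainless steel} = P / A = 114000 / 750 = 152 MPa.

σ ≈ 152 MPa (tensile)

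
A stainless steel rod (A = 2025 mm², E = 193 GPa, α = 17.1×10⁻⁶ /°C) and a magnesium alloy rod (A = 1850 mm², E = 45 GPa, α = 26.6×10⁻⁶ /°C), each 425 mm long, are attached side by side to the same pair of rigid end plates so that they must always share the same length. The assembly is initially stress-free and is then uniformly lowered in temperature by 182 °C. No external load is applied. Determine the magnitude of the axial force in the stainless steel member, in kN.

Both members must finish at the same length. With the larger α, the magnesium alloy tends to over-contract; the plates restrain it, putting the magnesium alloy in tension and the stainless steel in compression. With no external load the two internal forces are equal and opposite, magnitude P.
Compatibility of the two members (thermal + elastic change equal): (α₁ − α₂)ΔT = P·[1/(A₁E₁) + 1/(A₂E₂)].
|α₁ − α₂|·ΔT = 9.5×10⁻⁶ × 182 = 0.001729.
1/(A₁E₁) + 1/(A₂E₂) = 1/(2025×193×10³) + 1/(1850×45×10³) = 1.457×10⁻⁸ N⁻¹.
So P = 0.001729 / 1.457×10⁻⁸ = 118.7 kN.

P ≈ 119 kN (compressive in the stainless steel)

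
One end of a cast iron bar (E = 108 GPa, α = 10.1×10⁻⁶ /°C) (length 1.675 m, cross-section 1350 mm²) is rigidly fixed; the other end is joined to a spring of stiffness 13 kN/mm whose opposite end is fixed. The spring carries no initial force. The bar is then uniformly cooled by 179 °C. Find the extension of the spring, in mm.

Free thermal contraction: δ_free = αΔT L = 10.1×10⁻⁶ × 179 × 1675 = 3.028 mm.
With a force P in the spring, the elastic change of the bar is PL/(AE) and that of the spring is P/k; compatibility requires their sum to equal δ_free.
P [ L/(AE) + 1/k ] = δ_free → P [ 1675/(1350×108×10³) + 1/(13×10³) ] = 3.028.
P = 3.028 / 8.841×10⁻⁵ = 34250 N.
Spring extension = P/k = 34250/(13×10³) = 2.635 mm.

δ ≈ 2.63 mm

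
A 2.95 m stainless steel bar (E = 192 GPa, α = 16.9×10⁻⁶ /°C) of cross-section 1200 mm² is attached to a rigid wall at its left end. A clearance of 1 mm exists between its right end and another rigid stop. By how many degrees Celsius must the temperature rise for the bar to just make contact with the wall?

Contact occurs when the free expansion equals the gap: αΔT L = 1 mm.
So ΔT = g/(αL) = 1/(16.9×10⁻⁶ × 2950) = 20.06 °C.

ΔT ≈ 20.1 °C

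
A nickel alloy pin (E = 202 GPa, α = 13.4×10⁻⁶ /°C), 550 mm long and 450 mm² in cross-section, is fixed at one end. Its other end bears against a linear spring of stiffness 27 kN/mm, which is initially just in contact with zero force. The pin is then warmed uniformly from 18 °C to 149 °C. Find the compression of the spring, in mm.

Free thermal expansion: δ_free = αΔT L = 13.4×10⁻⁶ × 131 × 550 = 0.9655 mm.
Let P be the compressive force at the spring. The pin shortens elastically by PL/(AE) and the spring compresses by P/k; together these equal δ_free.
So P = δ_free / [L/(AE) + 1/k] = 0.9655 / [ 550/(450×202×10³) + 1/(27×10³) ].
P = 0.9655 / 4.309×10⁻⁵ = 22410 N.
Spring compression = P/k = 22410/(27×10³) = 0.8299 mm.

δ ≈ 0.83 mm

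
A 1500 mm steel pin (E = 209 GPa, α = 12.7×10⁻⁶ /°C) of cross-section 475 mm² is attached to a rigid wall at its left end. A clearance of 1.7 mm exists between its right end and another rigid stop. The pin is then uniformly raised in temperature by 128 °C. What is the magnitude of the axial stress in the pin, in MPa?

Unrestrained expansion: δ_free = αΔT L = 12.7×10⁻⁶ × 128 × 1500 = 2.438 mm.
The gap closes (δ_free > 1.7 mm) and the wall then resists a further 2.438 − 1.7 = 0.7384 mm of expansion.
So σ = E(δ_free − g)/L = 209×10³ × 0.7384/1500 = 102.9 MPa.

σ ≈ 103 MPa (compressive)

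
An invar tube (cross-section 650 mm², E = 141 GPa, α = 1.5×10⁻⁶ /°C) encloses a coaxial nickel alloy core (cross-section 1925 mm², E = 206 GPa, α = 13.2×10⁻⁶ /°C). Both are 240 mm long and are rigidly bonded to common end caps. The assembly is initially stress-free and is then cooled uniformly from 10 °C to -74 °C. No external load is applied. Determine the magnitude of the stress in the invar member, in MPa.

Equilibrium of a rigid end plate with no external load gives equal and opposite internal forces ±P in the two members. Since α_{nickel alloy} > α_{invar}, cooling drives the nickel alloy into tension and the invar into compression.
Setting the final lengths equal and cancelling L: (α₁ − α₂)ΔT = P/(A₁E₁) + P/(A₂E₂).
|α₁ − α₂|·ΔT = 11.7×10⁻⁶ × 84 = 0.0009828.
1/(A₁E₁) + 1/(A₂E₂) = 1/(650×141×10³) + 1/(1925×206×10³) = 1.343×10⁻⁸ N⁻¹.
P = 0.0009828 / 1.343×10⁻⁸ = 73160 N = 73.16 kN.
σ_{invar} = P/A₁ = 73160/650 = 112.6 MPa, compressive.

σ ≈ 113 MPa (compressive)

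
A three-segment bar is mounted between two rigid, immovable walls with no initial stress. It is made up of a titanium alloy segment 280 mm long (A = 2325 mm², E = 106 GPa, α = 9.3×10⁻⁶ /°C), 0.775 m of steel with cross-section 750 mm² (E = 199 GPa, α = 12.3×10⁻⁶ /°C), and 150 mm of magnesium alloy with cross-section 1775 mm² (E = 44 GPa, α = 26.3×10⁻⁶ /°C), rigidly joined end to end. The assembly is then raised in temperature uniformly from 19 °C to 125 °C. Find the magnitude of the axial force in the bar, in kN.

Free thermal expansion of the whole bar: Σ αᵢΔT Lᵢ = 9.3×10⁻⁶×106×280 + 12.3×10⁻⁶×106×775 + 26.3×10⁻⁶×106×150 = 1.705 mm.
Since the ends are fixed, an axial force P builds up, equal in every segment, with P · Σ Lᵢ/(AᵢEᵢ) = δ_free.
The series flexibility is Σ Lᵢ/(AᵢEᵢ) = 280/(2325×106×10³) + 775/(750×199×10³) + 150/(1775×44×10³) = 8.249×10⁻⁶ mm/N.
P = 1.705 / 8.249×10⁻⁶ = 206600 N = 206.6 kN, compressive.

P ≈ 207 kN (compressive)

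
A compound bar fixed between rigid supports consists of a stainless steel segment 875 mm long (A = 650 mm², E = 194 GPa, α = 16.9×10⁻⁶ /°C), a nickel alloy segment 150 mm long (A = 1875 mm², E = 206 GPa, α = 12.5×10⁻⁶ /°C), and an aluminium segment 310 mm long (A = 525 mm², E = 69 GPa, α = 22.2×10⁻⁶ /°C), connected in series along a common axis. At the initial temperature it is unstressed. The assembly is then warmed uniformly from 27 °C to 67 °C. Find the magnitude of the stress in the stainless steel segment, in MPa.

σ ≈ 91.2 MPa (compressive)

Free thermal expansion of the whole bar: Σ αᵢΔT Lᵢ = 16.9×10⁻⁶×40×875 + 12.5×10⁻⁶×40×150 + 22.2×10⁻⁶×40×310 = 0.9418 mm.
The rigid supports impose zero overall length change; the single axial force P common to all segments must satisfy P Σ Lᵢ/(AᵢEᵢ) = δ_free.
The series flexibility is Σ Lᵢ/(AᵢEᵢ) = 875/(650×194×10³) + 150/(1875×206×10³) + 310/(525×69×10³) = 1.588×10⁻⁵ mm/N.
So P = 0.9418 / 1.588×10⁻⁵ = 59.29 kN, compressive.
σ_{stainless steel} = P / A = 59290 / 650 = 91.21 MPa.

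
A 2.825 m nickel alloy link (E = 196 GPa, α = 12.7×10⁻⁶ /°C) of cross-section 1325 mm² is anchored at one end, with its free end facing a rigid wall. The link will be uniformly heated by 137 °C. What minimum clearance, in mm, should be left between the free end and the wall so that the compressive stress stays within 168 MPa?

g ≈ 2.49 mm

Free expansion if unrestrained: δ_free = αΔT L = 12.7×10⁻⁶ × 137 × 2825 = 4.915 mm.
At the allowable stress the elastic shortening the wall may impose is σL/E = 168 × 2825 / (196×10³) = 2.421 mm.
The gap must absorb the remainder: g_min = 4.915 − 2.421 = 2.494 mm.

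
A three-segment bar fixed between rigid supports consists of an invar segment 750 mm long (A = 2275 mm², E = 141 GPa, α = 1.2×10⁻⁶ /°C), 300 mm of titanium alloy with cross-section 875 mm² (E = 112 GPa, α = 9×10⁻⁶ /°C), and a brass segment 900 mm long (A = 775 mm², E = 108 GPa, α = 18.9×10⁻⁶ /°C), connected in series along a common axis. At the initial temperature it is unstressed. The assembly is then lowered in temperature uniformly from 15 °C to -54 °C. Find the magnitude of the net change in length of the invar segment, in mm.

With the walls removed the bar would change length by δ_free = Σ αᵢΔT Lᵢ = 1.2×10⁻⁶×69×750 + 9×10⁻⁶×69×300 + 18.9×10⁻⁶×69×900 = 1.422 mm.
The rigid supports impose zero overall length change; the single axial force P common to all segments must satisfy P Σ Lᵢ/(AᵢEᵢ) = δ_free.
The series flexibility is Σ Lᵢ/(AᵢEᵢ) = 750/(2275×141×10³) + 300/(875×112×10³) + 900/(775×108×10³) = 1.615×10⁻⁵ mm/N.
P = 1.422 / 1.615×10⁻⁵ = 88040 N = 88.04 kN, tensile.
For the invar segment, free thermal change = 1.2×10⁻⁶×69×750 = 0.0621 mm and elastic change from P = 88040×750/(2275×141×10³) = 0.2059 mm; these oppose, so the net change is 0.144 mm (segment lengthens).

|ΔL| ≈ 0.144 mm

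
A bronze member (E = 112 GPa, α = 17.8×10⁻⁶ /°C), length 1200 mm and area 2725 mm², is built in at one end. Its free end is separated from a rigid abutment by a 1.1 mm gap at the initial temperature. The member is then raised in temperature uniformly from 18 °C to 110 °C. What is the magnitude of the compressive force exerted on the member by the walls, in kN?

Free thermal elongation = αΔT L = 17.8×10⁻⁶ × 92 × 1200 = 1.965 mm.
The gap closes (δ_free > 1.1 mm) and the wall then resists a further 1.965 − 1.1 = 0.8651 mm of expansion.
That suppressed elongation corresponds to σ = E·Δ/L = 112×10³ × 0.8651/1200 = 80.74 MPa.
P = σA = 80.74 × 2725 = 220 kN.

P ≈ 220 kN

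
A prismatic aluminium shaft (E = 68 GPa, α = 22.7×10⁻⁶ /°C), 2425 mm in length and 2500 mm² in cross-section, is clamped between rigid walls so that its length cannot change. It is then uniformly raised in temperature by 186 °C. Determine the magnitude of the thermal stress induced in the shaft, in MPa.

With length fixed, the mechanical strain must cancel the thermal strain αΔT = 22.7×10⁻⁶ × 186 = 4222.2×10⁻⁶.
The stress required to suppress this strain is σ = Eε = 68×10³ × 4222.2×10⁻⁶ = 287.1 MPa, compressive since the shaft is trying to expand.

σ ≈ 287 MPa (compressive)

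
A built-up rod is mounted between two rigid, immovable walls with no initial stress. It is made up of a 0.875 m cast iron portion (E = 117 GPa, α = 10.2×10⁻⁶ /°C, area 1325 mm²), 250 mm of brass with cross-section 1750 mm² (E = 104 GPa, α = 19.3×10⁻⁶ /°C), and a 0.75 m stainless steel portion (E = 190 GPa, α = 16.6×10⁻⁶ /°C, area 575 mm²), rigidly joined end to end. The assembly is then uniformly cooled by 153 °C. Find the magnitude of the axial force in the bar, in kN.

Free thermal contraction of the whole bar: Σ αᵢΔT Lᵢ = 10.2×10⁻⁶×153×875 + 19.3×10⁻⁶×153×250 + 16.6×10⁻⁶×153×750 = 4.009 mm.
The walls prevent any net length change, so an axial force P (same in every segment) develops. Compatibility: P · Σ Lᵢ/(AᵢEᵢ) = δ_free.
Σ Lᵢ/(AᵢEᵢ) = 875/(1325×117×10³) + 250/(1750×104×10³) + 750/(575×190×10³) = 1.388×10⁻⁵ mm/N.
So P = 4.009 / 1.388×10⁻⁵ = 288.7 kN, tensile.

P ≈ 289 kN (tensile)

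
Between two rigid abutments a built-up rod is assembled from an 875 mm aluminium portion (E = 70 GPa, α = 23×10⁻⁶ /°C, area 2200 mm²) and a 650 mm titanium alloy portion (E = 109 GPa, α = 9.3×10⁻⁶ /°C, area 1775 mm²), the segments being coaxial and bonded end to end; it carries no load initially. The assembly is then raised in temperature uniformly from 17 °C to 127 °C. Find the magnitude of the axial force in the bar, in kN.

P ≈ 318 kN (compressive)

With the walls removed the bar would change length by δ_free = Σ αᵢΔT Lᵢ = 23×10⁻⁶×110×875 + 9.3×10⁻⁶×110×650 = 2.879 mm.
Since the ends are fixed, an axial force P builds up, equal in every segment, with P · Σ Lᵢ/(AᵢEᵢ) = δ_free.
Σ Lᵢ/(AᵢEᵢ) = 875/(2200×70×10³) + 650/(1775×109×10³) = 9.041×10⁻⁶ mm/N.
So P = 2.879 / 9.041×10⁻⁶ = 318.4 kN, compressive.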